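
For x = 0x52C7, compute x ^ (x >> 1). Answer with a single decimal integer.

x = 101001011000111 = 21191
x>>1 = 010100101100011
XOR  = 111101110100100 = 31652
(x ^ (x >> 1) gives the standard binary-reflected Gray code of x.)

31652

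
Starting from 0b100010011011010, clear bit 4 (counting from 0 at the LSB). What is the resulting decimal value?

x = 100010011011010
bit 4 is currently 1; clear it via x & ~(1 << 4) = x & ~16
→ 100010011001010 = 17610

17610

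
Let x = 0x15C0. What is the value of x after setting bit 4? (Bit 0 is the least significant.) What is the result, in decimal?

x = 1010111000000
bit 4 is currently 0; set it via x | (1 << 4) = x | 16
→ 1010111010000 = 5584

5584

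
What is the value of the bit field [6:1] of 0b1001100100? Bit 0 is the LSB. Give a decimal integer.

v = 1001100100
Shift right by 1: 100110010
Mask low 6 bits: 110010 = 50

50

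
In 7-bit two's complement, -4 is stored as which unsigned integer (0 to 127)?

124

4 in 7 bits: 0000100
Invert: 1111011
Add 1:  1111100 = 124
(Check: 2^7 - 4 = 128 - 4 = 124.)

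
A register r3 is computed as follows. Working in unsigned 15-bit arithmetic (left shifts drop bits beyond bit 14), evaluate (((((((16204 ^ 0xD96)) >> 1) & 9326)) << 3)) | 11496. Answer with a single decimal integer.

12264

16204 = 011111101001100
0xD96 = 000110110010110
→ ^ → 011001011011010 = 13018
→ >> 1 → 001100101101101 = 6509
9326 = 010010001101110
→ & → 000000001101100 = 108
→ << 3 (mod 2^15) → 000001101100000 = 864
11496 = 010110011101000
→ | → 010111111101000 = 12264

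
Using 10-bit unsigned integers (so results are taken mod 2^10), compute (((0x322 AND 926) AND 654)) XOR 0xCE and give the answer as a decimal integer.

0x322 = 1100100010
926 = 1110011110
→ AND → 1100000010 = 770
654 = 1010001110
→ AND → 1000000010 = 514
0xCE = 0011001110
→ XOR → 1011001100 = 716

716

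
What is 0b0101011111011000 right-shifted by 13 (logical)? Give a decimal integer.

2

x = 101011111011000
shift right by 13 → 000000000000010 = 2
(equivalently, floor(22488 / 8192))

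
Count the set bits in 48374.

48374 = 1011110011110110
Count the 1s: 1 + 1 + 1 + 1 + 1 + 1 + 1 + 1 + 1 + 1 + 1 = 11

11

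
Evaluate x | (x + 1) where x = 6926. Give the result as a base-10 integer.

x = 1101100001110 = 6926
x + 1 = 1101100001111
OR    = 1101100001111 = 6927
(x | (x + 1) sets the lowest cleared bit.)

6927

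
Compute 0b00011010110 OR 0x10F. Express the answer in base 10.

a = 011010110
0x10F = 100001111
 OR → 111011111 = 479

479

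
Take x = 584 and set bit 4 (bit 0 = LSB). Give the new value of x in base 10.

600

x = 1001001000
bit 4 is currently 0; set it via x | (1 << 4) = x | 16
→ 1001011000 = 600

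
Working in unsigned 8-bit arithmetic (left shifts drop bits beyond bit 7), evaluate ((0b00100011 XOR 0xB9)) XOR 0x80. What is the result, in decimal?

26

0b00100011 = 00100011
0xB9 = 10111001
→ XOR → 10011010 = 154
0x80 = 10000000
→ XOR → 00011010 = 26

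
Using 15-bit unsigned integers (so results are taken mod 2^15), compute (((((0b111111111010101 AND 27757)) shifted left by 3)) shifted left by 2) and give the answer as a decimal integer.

0b111111111010101 = 111111111010101
27757 = 110110001101101
→ AND → 110110001000101 = 27717
→ shifted left by 3 (mod 2^15) → 110001000101000 = 25128
→ shifted left by 2 (mod 2^15) → 000100010100000 = 2208

2208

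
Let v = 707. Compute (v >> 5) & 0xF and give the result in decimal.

6

v = 01011000011
Shift right by 5: 010110
Mask low 4 bits: 0110 = 6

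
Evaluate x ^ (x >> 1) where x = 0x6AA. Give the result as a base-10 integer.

x = 11010101010 = 1706
x>>1 = 01101010101
XOR  = 10111111111 = 1535
(x ^ (x >> 1) gives the standard binary-reflected Gray code of x.)

1535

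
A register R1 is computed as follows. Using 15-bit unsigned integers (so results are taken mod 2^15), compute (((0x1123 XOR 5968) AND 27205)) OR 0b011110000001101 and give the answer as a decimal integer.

0x1123 = 001000100100011
5968 = 001011101010000
→ XOR → 000011001110011 = 1651
27205 = 110101001000101
→ AND → 000001001000001 = 577
0b011110000001101 = 011110000001101
→ OR → 011111001001101 = 15949

15949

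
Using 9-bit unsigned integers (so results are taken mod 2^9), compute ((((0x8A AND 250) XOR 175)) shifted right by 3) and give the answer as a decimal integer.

4

0x8A = 010001010
250 = 011111010
→ AND → 010001010 = 138
175 = 010101111
→ XOR → 000100101 = 37
→ shifted right by 3 → 000000100 = 4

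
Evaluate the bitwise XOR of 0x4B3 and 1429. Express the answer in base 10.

294

0x4B3 = 10010110011
1429 = 10110010101
XOR → 00100100110 = 294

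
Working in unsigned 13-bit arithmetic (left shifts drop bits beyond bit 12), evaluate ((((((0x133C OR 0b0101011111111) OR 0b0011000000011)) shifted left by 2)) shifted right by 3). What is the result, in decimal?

0x133C = 1001100111100
0b0101011111111 = 0101011111111
→ OR → 1101111111111 = 7167
0b0011000000011 = 0011000000011
→ OR → 1111111111111 = 8191
→ shifted left by 2 (mod 2^13) → 1111111111100 = 8188
→ shifted right by 3 → 0001111111111 = 1023

1023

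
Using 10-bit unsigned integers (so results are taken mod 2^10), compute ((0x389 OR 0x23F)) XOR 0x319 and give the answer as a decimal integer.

166

0x389 = 1110001001
0x23F = 1000111111
→ OR → 1110111111 = 959
0x319 = 1100011001
→ XOR → 0010100110 = 166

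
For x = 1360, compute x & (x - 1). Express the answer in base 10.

1344

x = 10101010000 = 1360
x - 1 = 10101001111
AND   = 10101000000 = 1344
(x & (x - 1) clears the lowest set bit of x.)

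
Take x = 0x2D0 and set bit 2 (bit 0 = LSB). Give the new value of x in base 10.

724

x = 1011010000
bit 2 is currently 0; set it via x | (1 << 2) = x | 4
→ 1011010100 = 724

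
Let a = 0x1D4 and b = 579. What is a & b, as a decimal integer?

0x1D4 = 0111010100
579 = 1001000011
AND → 0001000000 = 64

64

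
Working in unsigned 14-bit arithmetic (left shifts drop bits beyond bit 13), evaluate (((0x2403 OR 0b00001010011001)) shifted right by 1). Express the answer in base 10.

0x2403 = 10010000000011
0b00001010011001 = 00001010011001
→ OR → 10011010011011 = 9883
→ shifted right by 1 → 01001101001101 = 4941

4941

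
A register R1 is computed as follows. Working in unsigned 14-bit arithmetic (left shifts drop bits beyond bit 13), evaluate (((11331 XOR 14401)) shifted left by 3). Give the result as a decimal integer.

11331 = 10110001000011
14401 = 11100001000001
→ XOR → 01010000000010 = 5122
→ shifted left by 3 (mod 2^14) → 10000000010000 = 8208

8208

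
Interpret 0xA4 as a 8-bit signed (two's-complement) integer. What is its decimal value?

pattern = 10100100 (MSB is 1 ⇒ negative)
Invert: 01011011, add 1 → 01011100 = 92, so the value is -92.
(Equivalently: 164 - 2^8 = 164 - 256 = -92.)

-92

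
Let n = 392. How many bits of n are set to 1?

392 = 110001000
Count the 1s: 1 + 1 + 1 = 3

3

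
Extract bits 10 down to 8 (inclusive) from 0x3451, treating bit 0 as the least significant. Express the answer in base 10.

v = 11010001010001
Shift right by 8: 110100
Mask low 3 bits: 100 = 4

4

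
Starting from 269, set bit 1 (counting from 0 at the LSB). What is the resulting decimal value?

271

x = 00100001101
bit 1 is currently 0; set it via x | (1 << 1) = x | 2
→ 00100001111 = 271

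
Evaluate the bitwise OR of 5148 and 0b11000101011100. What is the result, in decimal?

5148 = 01010000011100
b = 11000101011100
 OR → 11010101011100 = 13660

13660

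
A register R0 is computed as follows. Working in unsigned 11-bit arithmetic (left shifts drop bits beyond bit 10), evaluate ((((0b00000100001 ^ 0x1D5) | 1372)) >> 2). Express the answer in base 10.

383

0b00000100001 = 00000100001
0x1D5 = 00111010101
→ ^ → 00111110100 = 500
1372 = 10101011100
→ | → 10111111100 = 1532
→ >> 2 → 00101111111 = 383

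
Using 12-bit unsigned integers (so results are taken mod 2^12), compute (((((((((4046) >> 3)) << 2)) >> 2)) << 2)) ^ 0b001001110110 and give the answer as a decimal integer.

1426

4046 = 111111001110
→ >> 3 → 000111111001 = 505
→ << 2 (mod 2^12) → 011111100100 = 2020
→ >> 2 → 000111111001 = 505
→ << 2 (mod 2^12) → 011111100100 = 2020
0b001001110110 = 001001110110
→ ^ → 010110010010 = 1426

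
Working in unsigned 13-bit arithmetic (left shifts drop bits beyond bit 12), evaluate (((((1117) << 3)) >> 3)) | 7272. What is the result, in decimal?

7293

1117 = 0010001011101
→ << 3 (mod 2^13) → 0001011101000 = 744
→ >> 3 → 0000001011101 = 93
7272 = 1110001101000
→ | → 1110001111101 = 7293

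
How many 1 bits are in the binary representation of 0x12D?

0x12D = 100101101
Count the 1s: 1 + 1 + 1 + 1 + 1 = 5

5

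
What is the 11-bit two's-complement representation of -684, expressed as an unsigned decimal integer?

684 in 11 bits: 01010101100
Invert: 10101010011
Add 1:  10101010100 = 1364
(Check: 2^11 - 684 = 2048 - 684 = 1364.)

1364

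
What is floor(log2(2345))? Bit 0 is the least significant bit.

11

2345 = 100100101001
The topmost 1 is at position 11 (since 2^11 = 2048 ≤ 2345 < 4096).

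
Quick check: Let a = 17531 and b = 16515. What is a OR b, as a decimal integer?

17531 = 100010001111011
16515 = 100000010000011
 OR → 100010011111011 = 17659

17659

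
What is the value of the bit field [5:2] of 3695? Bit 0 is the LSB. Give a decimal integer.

11

v = 0000111001101111
Shift right by 2: 00001110011011
Mask low 4 bits: 1011 = 11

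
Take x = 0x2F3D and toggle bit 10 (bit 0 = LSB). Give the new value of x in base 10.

x = 010111100111101
bit 10 is currently 1; toggle it via x ^ (1 << 10) = x ^ 1024
→ 010101100111101 = 11069

11069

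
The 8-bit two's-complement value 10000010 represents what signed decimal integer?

-126

pattern = 10000010 (MSB is 1 ⇒ negative)
Invert: 01111101, add 1 → 01111110 = 126, so the value is -126.
(Equivalently: 130 - 2^8 = 130 - 256 = -126.)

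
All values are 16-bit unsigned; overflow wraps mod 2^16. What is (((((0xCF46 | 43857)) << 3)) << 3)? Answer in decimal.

54720

0xCF46 = 1100111101000110
43857 = 1010101101010001
→ | → 1110111101010111 = 61271
→ << 3 (mod 2^16) → 0111101010111000 = 31416
→ << 3 (mod 2^16) → 1101010111000000 = 54720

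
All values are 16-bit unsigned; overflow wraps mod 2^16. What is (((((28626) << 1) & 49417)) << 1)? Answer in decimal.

28626 = 0110111111010010
→ << 1 (mod 2^16) → 1101111110100100 = 57252
49417 = 1100000100001001
→ & → 1100000100000000 = 49408
→ << 1 (mod 2^16) → 1000001000000000 = 33280

33280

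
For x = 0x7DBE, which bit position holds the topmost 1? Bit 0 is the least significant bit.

0x7DBE = 111110110111110
The topmost 1 is at position 14 (since 2^14 = 16384 ≤ 32190 < 32768).

14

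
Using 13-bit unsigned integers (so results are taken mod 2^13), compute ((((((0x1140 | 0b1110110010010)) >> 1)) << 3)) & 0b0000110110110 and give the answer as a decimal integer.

0x1140 = 1000101000000
0b1110110010010 = 1110110010010
→ | → 1110111010010 = 7634
→ >> 1 → 0111011101001 = 3817
→ << 3 (mod 2^13) → 1011101001000 = 5960
0b0000110110110 = 0000110110110
→ & → 0000100000000 = 256

256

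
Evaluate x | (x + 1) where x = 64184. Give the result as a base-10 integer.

x = 1111101010111000 = 64184
x + 1 = 1111101010111001
OR    = 1111101010111001 = 64185
(x | (x + 1) sets the lowest cleared bit.)

64185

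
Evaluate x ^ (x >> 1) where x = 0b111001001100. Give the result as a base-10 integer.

x = 111001001100 = 3660
x>>1 = 011100100110
XOR  = 100101101010 = 2410
(x ^ (x >> 1) gives the standard binary-reflected Gray code of x.)

2410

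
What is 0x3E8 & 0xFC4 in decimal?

0x3E8 = 001111101000
0xFC4 = 111111000100
AND → 001111000000 = 960

960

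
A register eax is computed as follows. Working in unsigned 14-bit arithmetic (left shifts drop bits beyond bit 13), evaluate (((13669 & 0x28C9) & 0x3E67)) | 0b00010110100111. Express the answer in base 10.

13669 = 11010101100101
0x28C9 = 10100011001001
→ & → 10000001000001 = 8257
0x3E67 = 11111001100111
→ & → 10000001000001 = 8257
0b00010110100111 = 00010110100111
→ | → 10010111100111 = 9703

9703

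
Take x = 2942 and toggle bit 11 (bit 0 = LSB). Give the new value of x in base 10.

894

x = 0101101111110
bit 11 is currently 1; toggle it via x ^ (1 << 11) = x ^ 2048
→ 0001101111110 = 894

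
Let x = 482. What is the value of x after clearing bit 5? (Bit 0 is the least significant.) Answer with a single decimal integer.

450

x = 111100010
bit 5 is currently 1; clear it via x & ~(1 << 5) = x & ~32
→ 111000010 = 450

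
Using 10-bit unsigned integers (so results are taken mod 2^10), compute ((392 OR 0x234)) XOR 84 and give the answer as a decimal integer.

1000

392 = 0110001000
0x234 = 1000110100
→ OR → 1110111100 = 956
84 = 0001010100
→ XOR → 1111101000 = 1000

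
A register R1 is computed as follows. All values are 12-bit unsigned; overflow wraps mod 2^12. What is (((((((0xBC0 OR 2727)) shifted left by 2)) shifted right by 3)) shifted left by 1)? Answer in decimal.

998

0xBC0 = 101111000000
2727 = 101010100111
→ OR → 101111100111 = 3047
→ shifted left by 2 (mod 2^12) → 111110011100 = 3996
→ shifted right by 3 → 000111110011 = 499
→ shifted left by 1 (mod 2^12) → 001111100110 = 998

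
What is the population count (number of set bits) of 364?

364 = 101101100
Count the 1s: 1 + 1 + 1 + 1 + 1 = 5

5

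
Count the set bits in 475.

475 = 111011011
Count the 1s: 1 + 1 + 1 + 1 + 1 + 1 + 1 = 7

7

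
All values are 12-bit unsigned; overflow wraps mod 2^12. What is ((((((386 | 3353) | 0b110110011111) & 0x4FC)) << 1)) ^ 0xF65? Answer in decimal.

1629

386 = 000110000010
3353 = 110100011001
→ | → 110110011011 = 3483
0b110110011111 = 110110011111
→ | → 110110011111 = 3487
0x4FC = 010011111100
→ & → 010010011100 = 1180
→ << 1 (mod 2^12) → 100100111000 = 2360
0xF65 = 111101100101
→ ^ → 011001011101 = 1629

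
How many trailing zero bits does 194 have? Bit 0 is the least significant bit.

1

194 = 11000010
Trailing zeros: 1, so the lowest set bit is bit 1 (value 2).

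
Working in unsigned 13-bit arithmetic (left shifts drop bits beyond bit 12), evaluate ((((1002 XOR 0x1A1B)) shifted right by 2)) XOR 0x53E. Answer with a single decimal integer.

834

1002 = 0001111101010
0x1A1B = 1101000011011
→ XOR → 1100111110001 = 6641
→ shifted right by 2 → 0011001111100 = 1660
0x53E = 0010100111110
→ XOR → 0001101000010 = 834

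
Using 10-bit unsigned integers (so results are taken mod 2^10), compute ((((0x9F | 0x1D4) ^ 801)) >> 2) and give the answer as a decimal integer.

191

0x9F = 0010011111
0x1D4 = 0111010100
→ | → 0111011111 = 479
801 = 1100100001
→ ^ → 1011111110 = 766
→ >> 2 → 0010111111 = 191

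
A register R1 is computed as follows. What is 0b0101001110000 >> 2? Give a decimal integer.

x = 101001110000
shift right by 2 → 001010011100 = 668
(equivalently, floor(2672 / 4))

668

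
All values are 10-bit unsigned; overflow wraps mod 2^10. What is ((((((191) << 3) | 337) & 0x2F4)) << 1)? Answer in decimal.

480

191 = 0010111111
→ << 3 (mod 2^10) → 0111111000 = 504
337 = 0101010001
→ | → 0111111001 = 505
0x2F4 = 1011110100
→ & → 0011110000 = 240
→ << 1 (mod 2^10) → 0111100000 = 480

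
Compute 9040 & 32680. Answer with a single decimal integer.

9040 = 010001101010000
32680 = 111111110101000
AND → 010001100000000 = 8960

8960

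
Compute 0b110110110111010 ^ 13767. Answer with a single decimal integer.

22653

a = 110110110111010
13767 = 011010111000111
XOR → 101100001111101 = 22653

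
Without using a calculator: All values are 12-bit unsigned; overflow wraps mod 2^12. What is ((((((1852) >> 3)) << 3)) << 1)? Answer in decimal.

3696

1852 = 011100111100
→ >> 3 → 000011100111 = 231
→ << 3 (mod 2^12) → 011100111000 = 1848
→ << 1 (mod 2^12) → 111001110000 = 3696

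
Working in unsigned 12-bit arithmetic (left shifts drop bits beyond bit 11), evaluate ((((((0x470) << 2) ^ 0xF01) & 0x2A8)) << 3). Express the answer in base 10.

1024

0x470 = 010001110000
→ << 2 (mod 2^12) → 000111000000 = 448
0xF01 = 111100000001
→ ^ → 111011000001 = 3777
0x2A8 = 001010101000
→ & → 001010000000 = 640
→ << 3 (mod 2^12) → 010000000000 = 1024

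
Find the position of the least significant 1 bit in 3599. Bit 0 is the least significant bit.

0

3599 = 111000001111
Trailing zeros: 0, so the lowest set bit is bit 0 (value 1).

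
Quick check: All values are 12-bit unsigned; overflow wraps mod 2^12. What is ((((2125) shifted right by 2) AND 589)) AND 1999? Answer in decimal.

513

2125 = 100001001101
→ shifted right by 2 → 001000010011 = 531
589 = 001001001101
→ AND → 001000000001 = 513
1999 = 011111001111
→ AND → 001000000001 = 513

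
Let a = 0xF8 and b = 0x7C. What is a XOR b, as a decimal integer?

0xF8 = 11111000
0x7C = 01111100
XOR → 10000100 = 132

132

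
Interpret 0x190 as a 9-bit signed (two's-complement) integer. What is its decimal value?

-112

pattern = 110010000 (MSB is 1 ⇒ negative)
Invert: 001101111, add 1 → 001110000 = 112, so the value is -112.
(Equivalently: 400 - 2^9 = 400 - 512 = -112.)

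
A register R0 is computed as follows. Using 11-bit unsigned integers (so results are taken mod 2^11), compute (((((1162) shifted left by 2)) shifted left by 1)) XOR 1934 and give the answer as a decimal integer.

990

1162 = 10010001010
→ shifted left by 2 (mod 2^11) → 01000101000 = 552
→ shifted left by 1 (mod 2^11) → 10001010000 = 1104
1934 = 11110001110
→ XOR → 01111011110 = 990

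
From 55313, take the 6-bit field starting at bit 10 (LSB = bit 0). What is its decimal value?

54

v = 1101100000010001
Shift right by 10: 110110
Mask low 6 bits: 110110 = 54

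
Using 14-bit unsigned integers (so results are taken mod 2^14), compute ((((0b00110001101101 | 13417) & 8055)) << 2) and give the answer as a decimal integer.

12692

0b00110001101101 = 00110001101101
13417 = 11010001101001
→ | → 11110001101101 = 15469
8055 = 01111101110111
→ & → 01110001100101 = 7269
→ << 2 (mod 2^14) → 11000110010100 = 12692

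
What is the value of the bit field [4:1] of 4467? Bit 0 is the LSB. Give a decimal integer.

v = 1000101110011
Shift right by 1: 100010111001
Mask low 4 bits: 1001 = 9

9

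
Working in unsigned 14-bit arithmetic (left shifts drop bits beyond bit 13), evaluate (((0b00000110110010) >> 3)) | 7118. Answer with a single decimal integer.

0b00000110110010 = 00000110110010
→ >> 3 → 00000000110110 = 54
7118 = 01101111001110
→ | → 01101111111110 = 7166

7166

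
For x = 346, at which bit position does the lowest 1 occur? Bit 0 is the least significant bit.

346 = 101011010
Trailing zeros: 1, so the lowest set bit is bit 1 (value 2).

1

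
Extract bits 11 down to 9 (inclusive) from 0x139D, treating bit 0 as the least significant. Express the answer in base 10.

1

v = 1001110011101
Shift right by 9: 1001
Mask low 3 bits: 001 = 1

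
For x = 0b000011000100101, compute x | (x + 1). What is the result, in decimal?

1575

x = 11000100101 = 1573
x + 1 = 11000100110
OR    = 11000100111 = 1575
(x | (x + 1) sets the lowest cleared bit.)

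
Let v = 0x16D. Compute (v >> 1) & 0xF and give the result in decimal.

v = 101101101
Shift right by 1: 10110110
Mask low 4 bits: 0110 = 6

6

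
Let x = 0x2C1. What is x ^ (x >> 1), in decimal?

x = 1011000001 = 705
x>>1 = 0101100000
XOR  = 1110100001 = 929
(x ^ (x >> 1) gives the standard binary-reflected Gray code of x.)

929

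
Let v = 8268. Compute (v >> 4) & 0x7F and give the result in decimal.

v = 010000001001100
Shift right by 4: 01000000100
Mask low 7 bits: 0000100 = 4

4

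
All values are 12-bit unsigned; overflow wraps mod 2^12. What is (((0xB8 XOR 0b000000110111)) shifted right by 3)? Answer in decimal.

0xB8 = 000010111000
0b000000110111 = 000000110111
→ XOR → 000010001111 = 143
→ shifted right by 3 → 000000010001 = 17

17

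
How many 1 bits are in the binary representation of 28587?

11

28587 = 110111110101011
Count the 1s: 1 + 1 + 1 + 1 + 1 + 1 + 1 + 1 + 1 + 1 + 1 = 11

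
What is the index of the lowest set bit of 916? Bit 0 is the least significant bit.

916 = 1110010100
Trailing zeros: 2, so the lowest set bit is bit 2 (value 4).

2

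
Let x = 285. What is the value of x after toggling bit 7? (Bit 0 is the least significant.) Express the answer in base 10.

413

x = 100011101
bit 7 is currently 0; toggle it via x ^ (1 << 7) = x ^ 128
→ 110011101 = 413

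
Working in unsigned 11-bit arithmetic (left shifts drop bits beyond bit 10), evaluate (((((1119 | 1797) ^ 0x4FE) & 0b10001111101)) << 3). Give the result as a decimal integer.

1119 = 10001011111
1797 = 11100000101
→ | → 11101011111 = 1887
0x4FE = 10011111110
→ ^ → 01110100001 = 929
0b10001111101 = 10001111101
→ & → 00000100001 = 33
→ << 3 (mod 2^11) → 00100001000 = 264

264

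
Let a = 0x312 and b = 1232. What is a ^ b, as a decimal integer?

0x312 = 01100010010
1232 = 10011010000
XOR → 11111000010 = 1986

1986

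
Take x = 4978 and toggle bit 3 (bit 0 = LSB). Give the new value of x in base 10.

x = 1001101110010
bit 3 is currently 0; toggle it via x ^ (1 << 3) = x ^ 8
→ 1001101111010 = 4986

4986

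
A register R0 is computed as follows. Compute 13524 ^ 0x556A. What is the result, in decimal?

13524 = 011010011010100
0x556A = 101010101101010
XOR → 110000110111110 = 25022

25022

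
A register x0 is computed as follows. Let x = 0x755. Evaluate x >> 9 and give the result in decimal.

0x755 = 11101010101
shift right by 9 → 00000000011 = 3
(equivalently, floor(1877 / 512))

3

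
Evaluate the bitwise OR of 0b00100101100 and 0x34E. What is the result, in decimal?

878

a = 0100101100
0x34E = 1101001110
 OR → 1101101110 = 878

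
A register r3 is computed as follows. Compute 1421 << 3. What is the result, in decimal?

11368

1421 = 00010110001101
shift left by 3 → 10110001101000 = 11368
(equivalently, 1421 × 2^3 = 1421 × 8)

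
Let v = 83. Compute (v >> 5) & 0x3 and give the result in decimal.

2

v = 001010011
Shift right by 5: 0010
Mask low 2 bits: 10 = 2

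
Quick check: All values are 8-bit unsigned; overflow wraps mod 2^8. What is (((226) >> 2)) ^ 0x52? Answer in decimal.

106

226 = 11100010
→ >> 2 → 00111000 = 56
0x52 = 01010010
→ ^ → 01101010 = 106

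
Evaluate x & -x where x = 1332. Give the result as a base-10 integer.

4

x = 10100110100 = 1332
-x (two's complement) = …01011001100
AND   = 00000000100 = 4
(x & -x isolates the lowest set bit of x.)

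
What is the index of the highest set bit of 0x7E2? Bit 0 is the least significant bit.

0x7E2 = 11111100010
The topmost 1 is at position 10 (since 2^10 = 1024 ≤ 2018 < 2048).

10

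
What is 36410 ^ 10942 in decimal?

42116

36410 = 1000111000111010
10942 = 0010101010111110
XOR → 1010010010000100 = 42116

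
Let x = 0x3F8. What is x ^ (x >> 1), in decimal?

516

x = 1111111000 = 1016
x>>1 = 0111111100
XOR  = 1000000100 = 516
(x ^ (x >> 1) gives the standard binary-reflected Gray code of x.)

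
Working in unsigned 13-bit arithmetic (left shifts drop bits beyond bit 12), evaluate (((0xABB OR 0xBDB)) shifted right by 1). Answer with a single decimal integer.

0xABB = 0101010111011
0xBDB = 0101111011011
→ OR → 0101111111011 = 3067
→ shifted right by 1 → 0010111111101 = 1533

1533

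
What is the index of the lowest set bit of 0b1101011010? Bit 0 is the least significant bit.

0b1101011010 = 1101011010
Trailing zeros: 1, so the lowest set bit is bit 1 (value 2).

1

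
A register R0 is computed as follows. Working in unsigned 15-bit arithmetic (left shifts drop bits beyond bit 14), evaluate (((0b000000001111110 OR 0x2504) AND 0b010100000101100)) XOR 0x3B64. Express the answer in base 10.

6984

0b000000001111110 = 000000001111110
0x2504 = 010010100000100
→ OR → 010010101111110 = 9598
0b010100000101100 = 010100000101100
→ AND → 010000000101100 = 8236
0x3B64 = 011101101100100
→ XOR → 001101101001000 = 6984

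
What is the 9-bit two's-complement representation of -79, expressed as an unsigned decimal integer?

433

79 in 9 bits: 001001111
Invert: 110110000
Add 1:  110110001 = 433
(Check: 2^9 - 79 = 512 - 79 = 433.)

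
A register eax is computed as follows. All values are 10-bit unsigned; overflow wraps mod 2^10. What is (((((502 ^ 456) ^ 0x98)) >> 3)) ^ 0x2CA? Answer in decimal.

502 = 0111110110
456 = 0111001000
→ ^ → 0000111110 = 62
0x98 = 0010011000
→ ^ → 0010100110 = 166
→ >> 3 → 0000010100 = 20
0x2CA = 1011001010
→ ^ → 1011011110 = 734

734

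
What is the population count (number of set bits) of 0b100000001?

2

n = 100000001
Count the 1s: 1 + 1 = 2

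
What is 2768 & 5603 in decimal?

2768 = 0101011010000
5603 = 1010111100011
AND → 0000011000000 = 192

192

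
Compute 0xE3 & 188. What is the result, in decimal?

0xE3 = 11100011
188 = 10111100
AND → 10100000 = 160

160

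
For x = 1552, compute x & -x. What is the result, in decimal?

16

x = 11000010000 = 1552
-x (two's complement) = …00111110000
AND   = 00000010000 = 16
(x & -x isolates the lowest set bit of x.)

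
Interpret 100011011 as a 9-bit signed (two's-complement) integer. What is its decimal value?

-229

pattern = 100011011 (MSB is 1 ⇒ negative)
Invert: 011100100, add 1 → 011100101 = 229, so the value is -229.
(Equivalently: 283 - 2^9 = 283 - 512 = -229.)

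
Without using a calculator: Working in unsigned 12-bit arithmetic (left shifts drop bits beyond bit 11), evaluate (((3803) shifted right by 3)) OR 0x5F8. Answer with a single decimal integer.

1531

3803 = 111011011011
→ shifted right by 3 → 000111011011 = 475
0x5F8 = 010111111000
→ OR → 010111111011 = 1531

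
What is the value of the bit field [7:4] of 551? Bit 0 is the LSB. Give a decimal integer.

2

v = 1000100111
Shift right by 4: 100010
Mask low 4 bits: 0010 = 2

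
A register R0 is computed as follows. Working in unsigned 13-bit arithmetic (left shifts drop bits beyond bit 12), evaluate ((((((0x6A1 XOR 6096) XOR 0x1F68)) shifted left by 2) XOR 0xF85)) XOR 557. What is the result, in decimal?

0x6A1 = 0011010100001
6096 = 1011111010000
→ XOR → 1000101110001 = 4465
0x1F68 = 1111101101000
→ XOR → 0111000011001 = 3609
→ shifted left by 2 (mod 2^13) → 1100001100100 = 6244
0xF85 = 0111110000101
→ XOR → 1011111100001 = 6113
557 = 0001000101101
→ XOR → 1010111001100 = 5580

5580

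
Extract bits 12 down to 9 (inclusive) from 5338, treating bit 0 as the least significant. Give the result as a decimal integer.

10

v = 1010011011010
Shift right by 9: 1010
Mask low 4 bits: 1010 = 10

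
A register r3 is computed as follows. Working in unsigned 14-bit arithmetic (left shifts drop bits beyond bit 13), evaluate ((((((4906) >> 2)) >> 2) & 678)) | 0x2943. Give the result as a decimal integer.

4906 = 01001100101010
→ >> 2 → 00010011001010 = 1226
→ >> 2 → 00000100110010 = 306
678 = 00001010100110
→ & → 00000000100010 = 34
0x2943 = 10100101000011
→ | → 10100101100011 = 10595

10595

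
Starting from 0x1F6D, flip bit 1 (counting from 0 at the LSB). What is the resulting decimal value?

x = 1111101101101
bit 1 is currently 0; toggle it via x ^ (1 << 1) = x ^ 2
→ 1111101101111 = 8047

8047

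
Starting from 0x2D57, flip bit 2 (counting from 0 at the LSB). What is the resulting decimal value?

11603

x = 0010110101010111
bit 2 is currently 1; toggle it via x ^ (1 << 2) = x ^ 4
→ 0010110101010011 = 11603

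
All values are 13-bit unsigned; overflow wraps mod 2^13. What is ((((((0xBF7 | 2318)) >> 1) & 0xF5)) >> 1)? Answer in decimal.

0xBF7 = 0101111110111
2318 = 0100100001110
→ | → 0101111111111 = 3071
→ >> 1 → 0010111111111 = 1535
0xF5 = 0000011110101
→ & → 0000011110101 = 245
→ >> 1 → 0000001111010 = 122

122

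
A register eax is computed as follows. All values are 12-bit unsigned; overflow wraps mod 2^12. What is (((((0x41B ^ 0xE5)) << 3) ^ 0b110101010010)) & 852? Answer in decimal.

0x41B = 010000011011
0xE5 = 000011100101
→ ^ → 010011111110 = 1278
→ << 3 (mod 2^12) → 011111110000 = 2032
0b110101010010 = 110101010010
→ ^ → 101010100010 = 2722
852 = 001101010100
→ & → 001000000000 = 512

512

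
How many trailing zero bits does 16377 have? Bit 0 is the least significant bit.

0

16377 = 11111111111001
Trailing zeros: 0, so the lowest set bit is bit 0 (value 1).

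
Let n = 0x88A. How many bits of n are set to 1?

0x88A = 100010001010
Count the 1s: 1 + 1 + 1 + 1 = 4

4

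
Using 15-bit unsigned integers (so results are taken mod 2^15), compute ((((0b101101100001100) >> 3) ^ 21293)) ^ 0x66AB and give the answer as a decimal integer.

0b101101100001100 = 101101100001100
→ >> 3 → 000101101100001 = 2913
21293 = 101001100101101
→ ^ → 101100001001100 = 22604
0x66AB = 110011010101011
→ ^ → 011111011100111 = 16103

16103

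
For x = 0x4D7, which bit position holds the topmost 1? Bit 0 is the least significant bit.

0x4D7 = 10011010111
The topmost 1 is at position 10 (since 2^10 = 1024 ≤ 1239 < 2048).

10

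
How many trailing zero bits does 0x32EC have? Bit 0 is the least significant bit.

2

0x32EC = 11001011101100
Trailing zeros: 2, so the lowest set bit is bit 2 (value 4).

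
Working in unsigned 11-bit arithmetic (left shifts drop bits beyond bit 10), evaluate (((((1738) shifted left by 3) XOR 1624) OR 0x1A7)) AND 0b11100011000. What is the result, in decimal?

264

1738 = 11011001010
→ shifted left by 3 (mod 2^11) → 11001010000 = 1616
1624 = 11001011000
→ XOR → 00000001000 = 8
0x1A7 = 00110100111
→ OR → 00110101111 = 431
0b11100011000 = 11100011000
→ AND → 00100001000 = 264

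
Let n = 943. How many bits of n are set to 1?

8

943 = 1110101111
Count the 1s: 1 + 1 + 1 + 1 + 1 + 1 + 1 + 1 = 8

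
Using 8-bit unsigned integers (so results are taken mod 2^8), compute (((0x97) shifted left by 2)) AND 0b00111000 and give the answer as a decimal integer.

24

0x97 = 10010111
→ shifted left by 2 (mod 2^8) → 01011100 = 92
0b00111000 = 00111000
→ AND → 00011000 = 24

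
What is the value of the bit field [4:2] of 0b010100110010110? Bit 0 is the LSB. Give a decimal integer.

v = 010100110010110
Shift right by 2: 0101001100101
Mask low 3 bits: 101 = 5

5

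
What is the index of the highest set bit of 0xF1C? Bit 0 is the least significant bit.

11

0xF1C = 111100011100
The topmost 1 is at position 11 (since 2^11 = 2048 ≤ 3868 < 4096).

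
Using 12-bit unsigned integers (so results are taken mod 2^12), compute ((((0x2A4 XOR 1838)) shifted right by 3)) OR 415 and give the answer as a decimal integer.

447

0x2A4 = 001010100100
1838 = 011100101110
→ XOR → 010110001010 = 1418
→ shifted right by 3 → 000010110001 = 177
415 = 000110011111
→ OR → 000110111111 = 447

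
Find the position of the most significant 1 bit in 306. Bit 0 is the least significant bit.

306 = 100110010
The topmost 1 is at position 8 (since 2^8 = 256 ≤ 306 < 512).

8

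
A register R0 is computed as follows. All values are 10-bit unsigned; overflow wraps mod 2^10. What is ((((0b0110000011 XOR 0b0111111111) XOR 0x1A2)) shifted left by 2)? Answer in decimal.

0b0110000011 = 0110000011
0b0111111111 = 0111111111
→ XOR → 0001111100 = 124
0x1A2 = 0110100010
→ XOR → 0111011110 = 478
→ shifted left by 2 (mod 2^10) → 1101111000 = 888

888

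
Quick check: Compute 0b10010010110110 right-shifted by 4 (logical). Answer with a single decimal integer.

587

x = 10010010110110
shift right by 4 → 00001001001011 = 587
(equivalently, floor(9398 / 16))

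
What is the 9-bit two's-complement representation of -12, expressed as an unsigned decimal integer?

500

12 in 9 bits: 000001100
Invert: 111110011
Add 1:  111110100 = 500
(Check: 2^9 - 12 = 512 - 12 = 500.)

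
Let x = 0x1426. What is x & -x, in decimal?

x = 1010000100110 = 5158
-x (two's complement) = …0101111011010
AND   = 0000000000010 = 2
(x & -x isolates the lowest set bit of x.)

2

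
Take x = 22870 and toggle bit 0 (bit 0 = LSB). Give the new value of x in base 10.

x = 101100101010110
bit 0 is currently 0; toggle it via x ^ (1 << 0) = x ^ 1
→ 101100101010111 = 22871

22871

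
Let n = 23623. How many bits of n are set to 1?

8

23623 = 101110001000111
Count the 1s: 1 + 1 + 1 + 1 + 1 + 1 + 1 + 1 = 8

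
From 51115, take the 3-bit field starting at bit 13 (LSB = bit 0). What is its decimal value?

6

v = 1100011110101011
Shift right by 13: 110
Mask low 3 bits: 110 = 6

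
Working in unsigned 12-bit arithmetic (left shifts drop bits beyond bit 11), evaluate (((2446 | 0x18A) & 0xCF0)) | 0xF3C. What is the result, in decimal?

2446 = 100110001110
0x18A = 000110001010
→ | → 100110001110 = 2446
0xCF0 = 110011110000
→ & → 100010000000 = 2176
0xF3C = 111100111100
→ | → 111110111100 = 4028

4028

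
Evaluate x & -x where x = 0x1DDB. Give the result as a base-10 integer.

1

x = 1110111011011 = 7643
-x (two's complement) = …0001000100101
AND   = 0000000000001 = 1
(x & -x isolates the lowest set bit of x.)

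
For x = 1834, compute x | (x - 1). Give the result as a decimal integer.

x = 11100101010 = 1834
x - 1 = 11100101001
OR    = 11100101011 = 1835
(x | (x - 1) sets all bits below the lowest set bit.)

1835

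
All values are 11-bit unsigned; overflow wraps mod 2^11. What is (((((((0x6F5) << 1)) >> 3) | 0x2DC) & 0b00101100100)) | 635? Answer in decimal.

639

0x6F5 = 11011110101
→ << 1 (mod 2^11) → 10111101010 = 1514
→ >> 3 → 00010111101 = 189
0x2DC = 01011011100
→ | → 01011111101 = 765
0b00101100100 = 00101100100
→ & → 00001100100 = 100
635 = 01001111011
→ | → 01001111111 = 639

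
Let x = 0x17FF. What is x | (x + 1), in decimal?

8191

x = 1011111111111 = 6143
x + 1 = 1100000000000
OR    = 1111111111111 = 8191
(x | (x + 1) sets the lowest cleared bit.)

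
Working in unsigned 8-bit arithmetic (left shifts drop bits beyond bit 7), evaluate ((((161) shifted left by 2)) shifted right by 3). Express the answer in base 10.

16

161 = 10100001
→ shifted left by 2 (mod 2^8) → 10000100 = 132
→ shifted right by 3 → 00010000 = 16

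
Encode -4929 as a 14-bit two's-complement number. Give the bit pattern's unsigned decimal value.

11455

4929 in 14 bits: 01001101000001
Invert: 10110010111110
Add 1:  10110010111111 = 11455
(Check: 2^14 - 4929 = 16384 - 4929 = 11455.)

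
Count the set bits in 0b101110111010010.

n = 101110111010010
Count the 1s: 1 + 1 + 1 + 1 + 1 + 1 + 1 + 1 + 1 = 9

9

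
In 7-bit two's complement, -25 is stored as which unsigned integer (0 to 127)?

25 in 7 bits: 0011001
Invert: 1100110
Add 1:  1100111 = 103
(Check: 2^7 - 25 = 128 - 25 = 103.)

103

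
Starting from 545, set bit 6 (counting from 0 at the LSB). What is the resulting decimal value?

x = 00001000100001
bit 6 is currently 0; set it via x | (1 << 6) = x | 64
→ 00001001100001 = 609

609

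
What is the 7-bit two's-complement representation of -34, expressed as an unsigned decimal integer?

34 in 7 bits: 0100010
Invert: 1011101
Add 1:  1011110 = 94
(Check: 2^7 - 34 = 128 - 34 = 94.)

94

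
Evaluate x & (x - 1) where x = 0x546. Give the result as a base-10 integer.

1348

x = 10101000110 = 1350
x - 1 = 10101000101
AND   = 10101000100 = 1348
(x & (x - 1) clears the lowest set bit of x.)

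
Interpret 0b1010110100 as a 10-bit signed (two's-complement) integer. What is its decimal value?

-332

pattern = 1010110100 (MSB is 1 ⇒ negative)
Invert: 0101001011, add 1 → 0101001100 = 332, so the value is -332.
(Equivalently: 692 - 2^10 = 692 - 1024 = -332.)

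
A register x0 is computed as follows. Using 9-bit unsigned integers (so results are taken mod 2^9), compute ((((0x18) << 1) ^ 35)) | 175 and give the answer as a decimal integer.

191

0x18 = 000011000
→ << 1 (mod 2^9) → 000110000 = 48
35 = 000100011
→ ^ → 000010011 = 19
175 = 010101111
→ | → 010111111 = 191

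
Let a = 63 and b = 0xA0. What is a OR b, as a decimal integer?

63 = 00111111
0xA0 = 10100000
 OR → 10111111 = 191

191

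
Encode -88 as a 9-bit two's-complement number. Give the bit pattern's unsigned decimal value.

424

88 in 9 bits: 001011000
Invert: 110100111
Add 1:  110101000 = 424
(Check: 2^9 - 88 = 512 - 88 = 424.)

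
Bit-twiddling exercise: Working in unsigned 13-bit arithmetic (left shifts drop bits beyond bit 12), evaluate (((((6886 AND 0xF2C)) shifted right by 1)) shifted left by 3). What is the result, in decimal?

2192

6886 = 1101011100110
0xF2C = 0111100101100
→ AND → 0101000100100 = 2596
→ shifted right by 1 → 0010100010010 = 1298
→ shifted left by 3 (mod 2^13) → 0100010010000 = 2192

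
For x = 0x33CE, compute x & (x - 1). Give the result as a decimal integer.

x = 11001111001110 = 13262
x - 1 = 11001111001101
AND   = 11001111001100 = 13260
(x & (x - 1) clears the lowest set bit of x.)

13260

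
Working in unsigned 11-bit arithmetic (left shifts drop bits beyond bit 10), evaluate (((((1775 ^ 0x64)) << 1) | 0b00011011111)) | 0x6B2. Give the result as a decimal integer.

1775 = 11011101111
0x64 = 00001100100
→ ^ → 11010001011 = 1675
→ << 1 (mod 2^11) → 10100010110 = 1302
0b00011011111 = 00011011111
→ | → 10111011111 = 1503
0x6B2 = 11010110010
→ | → 11111111111 = 2047

2047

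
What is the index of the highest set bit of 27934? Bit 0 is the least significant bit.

14

27934 = 110110100011110
The topmost 1 is at position 14 (since 2^14 = 16384 ≤ 27934 < 32768).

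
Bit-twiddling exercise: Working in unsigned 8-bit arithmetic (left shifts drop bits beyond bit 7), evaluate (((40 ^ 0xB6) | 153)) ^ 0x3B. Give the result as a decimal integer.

164

40 = 00101000
0xB6 = 10110110
→ ^ → 10011110 = 158
153 = 10011001
→ | → 10011111 = 159
0x3B = 00111011
→ ^ → 10100100 = 164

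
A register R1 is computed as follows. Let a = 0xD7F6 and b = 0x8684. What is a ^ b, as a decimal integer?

20850

0xD7F6 = 1101011111110110
0x8684 = 1000011010000100
XOR → 0101000101110010 = 20850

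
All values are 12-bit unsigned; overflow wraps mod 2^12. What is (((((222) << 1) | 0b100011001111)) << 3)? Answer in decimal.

222 = 000011011110
→ << 1 (mod 2^12) → 000110111100 = 444
0b100011001111 = 100011001111
→ | → 100111111111 = 2559
→ << 3 (mod 2^12) → 111111111000 = 4088

4088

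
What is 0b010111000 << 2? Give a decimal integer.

x = 0010111000
shift left by 2 → 1011100000 = 736
(equivalently, 184 × 2^2 = 184 × 4)

736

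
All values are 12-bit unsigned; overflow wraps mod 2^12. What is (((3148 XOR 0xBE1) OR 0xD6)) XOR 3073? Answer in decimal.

3070

3148 = 110001001100
0xBE1 = 101111100001
→ XOR → 011110101101 = 1965
0xD6 = 000011010110
→ OR → 011111111111 = 2047
3073 = 110000000001
→ XOR → 101111111110 = 3070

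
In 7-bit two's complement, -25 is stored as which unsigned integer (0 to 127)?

25 in 7 bits: 0011001
Invert: 1100110
Add 1:  1100111 = 103
(Check: 2^7 - 25 = 128 - 25 = 103.)

103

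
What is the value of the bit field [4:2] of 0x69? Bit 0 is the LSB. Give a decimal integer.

2

v = 01101001
Shift right by 2: 011010
Mask low 3 bits: 010 = 2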